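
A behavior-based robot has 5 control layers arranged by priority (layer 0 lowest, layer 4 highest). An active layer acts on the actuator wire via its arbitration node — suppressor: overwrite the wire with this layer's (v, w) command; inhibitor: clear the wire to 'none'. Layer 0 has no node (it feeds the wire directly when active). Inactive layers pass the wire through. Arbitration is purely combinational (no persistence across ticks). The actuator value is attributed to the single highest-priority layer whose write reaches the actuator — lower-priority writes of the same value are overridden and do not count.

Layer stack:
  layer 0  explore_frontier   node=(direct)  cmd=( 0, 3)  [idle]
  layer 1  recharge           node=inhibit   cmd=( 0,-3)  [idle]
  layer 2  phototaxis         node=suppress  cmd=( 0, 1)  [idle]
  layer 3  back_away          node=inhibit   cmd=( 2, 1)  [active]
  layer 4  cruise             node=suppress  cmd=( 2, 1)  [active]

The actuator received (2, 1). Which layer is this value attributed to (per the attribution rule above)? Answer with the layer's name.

cruise

[0] explore_frontier off; wire := none
[1] recharge off; pass none
[2] phototaxis off; pass none
[3] back_away on (inhibit); wire := none
[4] cruise on (suppress); wire := (2, 1)
output (2, 1)
last writer: layer 4 = cruise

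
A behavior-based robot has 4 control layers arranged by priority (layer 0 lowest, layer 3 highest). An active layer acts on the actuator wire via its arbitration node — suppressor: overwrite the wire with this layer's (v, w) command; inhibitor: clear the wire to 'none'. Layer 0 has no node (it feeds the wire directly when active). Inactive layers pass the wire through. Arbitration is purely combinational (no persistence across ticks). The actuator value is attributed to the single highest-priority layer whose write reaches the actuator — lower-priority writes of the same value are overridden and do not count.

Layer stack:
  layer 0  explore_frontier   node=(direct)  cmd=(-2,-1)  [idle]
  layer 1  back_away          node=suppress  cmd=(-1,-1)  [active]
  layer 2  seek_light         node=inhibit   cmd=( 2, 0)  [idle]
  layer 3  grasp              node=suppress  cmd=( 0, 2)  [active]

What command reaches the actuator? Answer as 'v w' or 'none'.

0 2

L0 explore_frontier: idle → wire = none
L1 back_away: active, suppressor → wire = (-1, -1)
L2 seek_light: idle → wire stays (-1, -1)
L3 grasp: active, suppressor → wire = (0, 2)
actuator = (0, 2)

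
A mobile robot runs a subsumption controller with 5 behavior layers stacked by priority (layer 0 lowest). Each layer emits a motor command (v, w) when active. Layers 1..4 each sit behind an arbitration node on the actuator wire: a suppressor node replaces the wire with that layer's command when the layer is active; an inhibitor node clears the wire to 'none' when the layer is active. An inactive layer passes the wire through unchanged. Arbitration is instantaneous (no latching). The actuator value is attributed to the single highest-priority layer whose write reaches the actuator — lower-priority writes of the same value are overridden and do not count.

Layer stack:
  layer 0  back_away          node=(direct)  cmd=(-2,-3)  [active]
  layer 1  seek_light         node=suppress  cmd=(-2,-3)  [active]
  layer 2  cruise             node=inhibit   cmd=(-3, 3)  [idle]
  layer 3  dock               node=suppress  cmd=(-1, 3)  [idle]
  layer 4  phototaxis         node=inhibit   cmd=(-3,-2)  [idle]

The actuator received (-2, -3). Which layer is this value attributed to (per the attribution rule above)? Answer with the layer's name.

seek_light

[0] back_away on; wire := (-2, -3)
[1] seek_light on (suppress); wire := (-2, -3)
[2] cruise off; pass (-2, -3)
[3] dock off; pass (-2, -3)
[4] phototaxis off; pass (-2, -3)
output (-2, -3)
last writer: layer 1 = seek_light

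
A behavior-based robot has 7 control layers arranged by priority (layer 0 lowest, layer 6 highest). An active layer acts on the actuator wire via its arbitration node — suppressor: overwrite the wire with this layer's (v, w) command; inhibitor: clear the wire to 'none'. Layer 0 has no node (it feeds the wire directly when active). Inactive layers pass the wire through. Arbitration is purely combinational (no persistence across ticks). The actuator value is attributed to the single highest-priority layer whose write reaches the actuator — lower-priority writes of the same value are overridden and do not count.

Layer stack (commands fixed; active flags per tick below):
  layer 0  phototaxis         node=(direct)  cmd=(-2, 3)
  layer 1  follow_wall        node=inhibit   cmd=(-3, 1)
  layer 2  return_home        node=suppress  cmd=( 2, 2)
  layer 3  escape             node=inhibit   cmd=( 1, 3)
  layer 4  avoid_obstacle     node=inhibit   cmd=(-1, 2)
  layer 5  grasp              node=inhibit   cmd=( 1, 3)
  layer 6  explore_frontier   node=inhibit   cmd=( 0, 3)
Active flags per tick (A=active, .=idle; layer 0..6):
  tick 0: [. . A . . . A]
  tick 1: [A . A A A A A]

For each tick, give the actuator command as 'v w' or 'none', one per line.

tick 0:
  layer 0 (phototaxis) idle — none
  layer 1 (follow_wall) idle — unchanged: none
  layer 2 (return_home) active — suppresses: (2, 2)
  layer 3 (escape) idle — unchanged: (2, 2)
  layer 4 (avoid_obstacle) idle — unchanged: (2, 2)
  layer 5 (grasp) idle — unchanged: (2, 2)
  layer 6 (explore_frontier) active — inhibits: none
  → actuator none
tick 1:
  layer 0 (phototaxis) active — direct: (-2, 3)
  layer 1 (follow_wall) idle — unchanged: (-2, 3)
  layer 2 (return_home) active — suppresses: (2, 2)
  layer 3 (escape) active — inhibits: none
  layer 4 (avoid_obstacle) active — inhibits: none
  layer 5 (grasp) active — inhibits: none
  layer 6 (explore_frontier) active — inhibits: none
  → actuator none

none
none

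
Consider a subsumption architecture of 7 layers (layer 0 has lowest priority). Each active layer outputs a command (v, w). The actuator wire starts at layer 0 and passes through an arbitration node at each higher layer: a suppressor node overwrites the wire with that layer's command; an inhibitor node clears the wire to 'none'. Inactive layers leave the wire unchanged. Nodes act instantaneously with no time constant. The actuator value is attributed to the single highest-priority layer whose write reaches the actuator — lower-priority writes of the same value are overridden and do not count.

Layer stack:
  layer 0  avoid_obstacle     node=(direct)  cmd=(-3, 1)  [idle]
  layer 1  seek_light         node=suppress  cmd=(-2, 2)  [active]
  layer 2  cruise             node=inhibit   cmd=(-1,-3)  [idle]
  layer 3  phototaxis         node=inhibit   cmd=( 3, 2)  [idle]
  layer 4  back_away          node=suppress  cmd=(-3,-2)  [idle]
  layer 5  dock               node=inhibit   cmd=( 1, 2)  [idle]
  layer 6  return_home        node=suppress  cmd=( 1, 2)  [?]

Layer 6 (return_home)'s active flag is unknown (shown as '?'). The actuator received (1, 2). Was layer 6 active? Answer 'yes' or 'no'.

yes

If layer 6 is active=yes:
  actuator would be (1, 2)
If layer 6 is active=no:
  actuator would be (-2, 2)
Observed (1, 2), so layer 6 was active.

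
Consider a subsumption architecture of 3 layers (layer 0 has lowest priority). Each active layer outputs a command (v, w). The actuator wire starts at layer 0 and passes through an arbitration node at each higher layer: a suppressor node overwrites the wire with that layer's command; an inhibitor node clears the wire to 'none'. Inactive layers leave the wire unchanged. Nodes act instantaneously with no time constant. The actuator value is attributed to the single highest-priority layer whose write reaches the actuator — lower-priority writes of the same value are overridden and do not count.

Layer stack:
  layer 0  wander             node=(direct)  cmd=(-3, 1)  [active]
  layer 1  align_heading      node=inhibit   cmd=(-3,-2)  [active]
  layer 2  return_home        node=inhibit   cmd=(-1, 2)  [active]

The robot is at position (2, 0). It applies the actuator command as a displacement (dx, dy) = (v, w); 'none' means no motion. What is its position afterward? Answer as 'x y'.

2 0

[0] wander on; wire := (-3, 1)
[1] align_heading on (inhibit); wire := none
[2] return_home on (inhibit); wire := none
output none
position: (2, 0) + none = (2, 0)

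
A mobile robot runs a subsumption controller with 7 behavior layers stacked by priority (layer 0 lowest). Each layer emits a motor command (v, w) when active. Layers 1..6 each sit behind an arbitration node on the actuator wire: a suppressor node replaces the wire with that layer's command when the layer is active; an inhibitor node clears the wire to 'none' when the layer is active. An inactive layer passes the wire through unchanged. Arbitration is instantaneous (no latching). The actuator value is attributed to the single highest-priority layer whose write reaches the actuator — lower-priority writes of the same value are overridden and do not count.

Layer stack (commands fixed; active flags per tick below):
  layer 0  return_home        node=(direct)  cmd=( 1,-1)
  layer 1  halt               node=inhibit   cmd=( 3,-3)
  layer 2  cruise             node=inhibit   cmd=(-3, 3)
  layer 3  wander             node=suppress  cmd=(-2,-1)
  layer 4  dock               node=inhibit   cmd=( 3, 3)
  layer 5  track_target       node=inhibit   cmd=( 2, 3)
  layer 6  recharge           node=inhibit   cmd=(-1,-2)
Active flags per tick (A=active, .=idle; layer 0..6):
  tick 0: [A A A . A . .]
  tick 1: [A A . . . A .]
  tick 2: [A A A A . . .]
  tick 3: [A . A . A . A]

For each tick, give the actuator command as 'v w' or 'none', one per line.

tick 0:
  L0 return_home: active, feeds wire = (1, -1)
  L1 halt: active, inhibitor → wire = none
  L2 cruise: active, inhibitor → wire = none
  L3 wander: idle → wire stays none
  L4 dock: active, inhibitor → wire = none
  L5 track_target: idle → wire stays none
  L6 recharge: idle → wire stays none
  actuator = none
tick 1:
  L0 return_home: active, feeds wire = (1, -1)
  L1 halt: active, inhibitor → wire = none
  L2 cruise: idle → wire stays none
  L3 wander: idle → wire stays none
  L4 dock: idle → wire stays none
  L5 track_target: active, inhibitor → wire = none
  L6 recharge: idle → wire stays none
  actuator = none
tick 2:
  L0 return_home: active, feeds wire = (1, -1)
  L1 halt: active, inhibitor → wire = none
  L2 cruise: active, inhibitor → wire = none
  L3 wander: active, suppressor → wire = (-2, -1)
  L4 dock: idle → wire stays (-2, -1)
  L5 track_target: idle → wire stays (-2, -1)
  L6 recharge: idle → wire stays (-2, -1)
  actuator = (-2, -1)
tick 3:
  L0 return_home: active, feeds wire = (1, -1)
  L1 halt: idle → wire stays (1, -1)
  L2 cruise: active, inhibitor → wire = none
  L3 wander: idle → wire stays none
  L4 dock: active, inhibitor → wire = none
  L5 track_target: idle → wire stays none
  L6 recharge: active, inhibitor → wire = none
  actuator = none

none
none
-2 -1
none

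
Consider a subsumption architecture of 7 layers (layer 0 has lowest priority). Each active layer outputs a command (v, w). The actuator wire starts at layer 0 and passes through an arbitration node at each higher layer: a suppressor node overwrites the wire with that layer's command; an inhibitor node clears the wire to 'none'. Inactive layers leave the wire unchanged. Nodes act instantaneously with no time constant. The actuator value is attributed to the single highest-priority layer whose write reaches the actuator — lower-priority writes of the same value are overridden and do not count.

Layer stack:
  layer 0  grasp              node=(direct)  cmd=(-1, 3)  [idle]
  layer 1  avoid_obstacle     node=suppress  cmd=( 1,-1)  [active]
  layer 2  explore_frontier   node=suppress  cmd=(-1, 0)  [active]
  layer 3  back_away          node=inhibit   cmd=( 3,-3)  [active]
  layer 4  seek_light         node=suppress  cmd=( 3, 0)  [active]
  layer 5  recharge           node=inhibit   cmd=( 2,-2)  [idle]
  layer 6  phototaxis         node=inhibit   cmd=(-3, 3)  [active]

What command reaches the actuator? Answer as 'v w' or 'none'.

layer 0 (grasp) idle — none
layer 1 (avoid_obstacle) active — suppresses: (1, -1)
layer 2 (explore_frontier) active — suppresses: (-1, 0)
layer 3 (back_away) active — inhibits: none
layer 4 (seek_light) active — suppresses: (3, 0)
layer 5 (recharge) idle — unchanged: (3, 0)
layer 6 (phototaxis) active — inhibits: none
→ actuator none

none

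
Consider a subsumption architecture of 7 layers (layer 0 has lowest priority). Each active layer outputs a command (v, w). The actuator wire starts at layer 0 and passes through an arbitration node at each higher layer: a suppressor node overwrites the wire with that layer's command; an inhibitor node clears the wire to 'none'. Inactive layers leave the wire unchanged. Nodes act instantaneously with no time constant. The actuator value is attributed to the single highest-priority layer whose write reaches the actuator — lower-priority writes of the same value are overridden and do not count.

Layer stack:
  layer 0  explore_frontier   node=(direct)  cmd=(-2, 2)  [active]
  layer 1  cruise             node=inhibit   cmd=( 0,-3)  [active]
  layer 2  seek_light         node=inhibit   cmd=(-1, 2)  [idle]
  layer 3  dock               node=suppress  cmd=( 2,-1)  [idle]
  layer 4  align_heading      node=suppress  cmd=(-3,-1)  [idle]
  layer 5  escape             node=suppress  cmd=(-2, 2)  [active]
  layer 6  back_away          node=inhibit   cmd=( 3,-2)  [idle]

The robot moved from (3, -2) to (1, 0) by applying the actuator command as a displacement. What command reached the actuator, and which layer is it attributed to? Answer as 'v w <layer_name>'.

-2 2 escape

displacement = (1, 0) − (3, -2) = (-2, 2)
layer 0 (explore_frontier) active — direct: (-2, 2)
layer 1 (cruise) active — inhibits: none
layer 2 (seek_light) idle — unchanged: none
layer 3 (dock) idle — unchanged: none
layer 4 (align_heading) idle — unchanged: none
layer 5 (escape) active — suppresses: (-2, 2)
layer 6 (back_away) idle — unchanged: (-2, 2)
→ actuator (-2, 2) — from layer 5 (escape)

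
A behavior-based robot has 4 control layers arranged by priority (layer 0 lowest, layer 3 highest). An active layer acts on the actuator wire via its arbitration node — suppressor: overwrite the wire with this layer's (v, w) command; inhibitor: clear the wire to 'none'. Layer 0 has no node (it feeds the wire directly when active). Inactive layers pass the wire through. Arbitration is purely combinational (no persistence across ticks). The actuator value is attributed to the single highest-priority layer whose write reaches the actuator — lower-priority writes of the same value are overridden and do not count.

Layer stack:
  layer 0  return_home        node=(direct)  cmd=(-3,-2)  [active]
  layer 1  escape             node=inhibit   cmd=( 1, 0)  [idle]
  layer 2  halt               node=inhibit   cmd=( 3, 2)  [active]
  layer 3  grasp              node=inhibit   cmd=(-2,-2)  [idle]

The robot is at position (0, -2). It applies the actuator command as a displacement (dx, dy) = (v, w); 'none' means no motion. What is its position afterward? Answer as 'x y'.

[0] return_home on; wire := (-3, -2)
[1] escape off; pass (-3, -2)
[2] halt on (inhibit); wire := none
[3] grasp off; pass none
output none
position: (0, -2) + none = (0, -2)

0 -2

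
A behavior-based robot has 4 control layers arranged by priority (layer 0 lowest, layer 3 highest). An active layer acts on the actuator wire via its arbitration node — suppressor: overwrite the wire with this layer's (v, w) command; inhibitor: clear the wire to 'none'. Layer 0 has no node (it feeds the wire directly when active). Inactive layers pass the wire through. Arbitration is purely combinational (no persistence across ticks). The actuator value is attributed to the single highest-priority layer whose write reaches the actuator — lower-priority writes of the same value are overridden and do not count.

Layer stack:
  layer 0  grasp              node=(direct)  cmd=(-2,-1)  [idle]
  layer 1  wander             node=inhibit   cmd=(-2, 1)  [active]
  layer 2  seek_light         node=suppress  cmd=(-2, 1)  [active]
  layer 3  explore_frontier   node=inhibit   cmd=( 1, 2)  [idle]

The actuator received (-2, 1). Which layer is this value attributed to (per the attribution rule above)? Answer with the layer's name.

layer 0 (grasp) idle — none
layer 1 (wander) active — inhibits: none
layer 2 (seek_light) active — suppresses: (-2, 1)
layer 3 (explore_frontier) idle — unchanged: (-2, 1)
→ actuator (-2, 1)
last writer: layer 2 = seek_light

seek_light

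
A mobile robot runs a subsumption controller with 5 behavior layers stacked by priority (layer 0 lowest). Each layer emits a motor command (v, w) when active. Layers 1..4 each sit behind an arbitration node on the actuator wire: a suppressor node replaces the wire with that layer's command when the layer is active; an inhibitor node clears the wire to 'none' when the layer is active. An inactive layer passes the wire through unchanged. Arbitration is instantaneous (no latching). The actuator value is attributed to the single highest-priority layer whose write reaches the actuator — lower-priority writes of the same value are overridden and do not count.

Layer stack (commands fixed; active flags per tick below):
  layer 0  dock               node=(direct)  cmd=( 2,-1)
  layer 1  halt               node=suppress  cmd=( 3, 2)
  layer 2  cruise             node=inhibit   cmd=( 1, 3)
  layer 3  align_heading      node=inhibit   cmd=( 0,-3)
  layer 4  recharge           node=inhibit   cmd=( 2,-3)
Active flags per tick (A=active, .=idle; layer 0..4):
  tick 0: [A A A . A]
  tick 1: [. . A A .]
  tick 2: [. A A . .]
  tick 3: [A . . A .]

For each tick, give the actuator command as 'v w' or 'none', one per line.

none
none
none
none

tick 0:
  layer 0 (dock) active — direct: (2, -1)
  layer 1 (halt) active — suppresses: (3, 2)
  layer 2 (cruise) active — inhibits: none
  layer 3 (align_heading) idle — unchanged: none
  layer 4 (recharge) active — inhibits: none
  → actuator none
tick 1:
  layer 0 (dock) idle — none
  layer 1 (halt) idle — unchanged: none
  layer 2 (cruise) active — inhibits: none
  layer 3 (align_heading) active — inhibits: none
  layer 4 (recharge) idle — unchanged: none
  → actuator none
tick 2:
  layer 0 (dock) idle — none
  layer 1 (halt) active — suppresses: (3, 2)
  layer 2 (cruise) active — inhibits: none
  layer 3 (align_heading) idle — unchanged: none
  layer 4 (recharge) idle — unchanged: none
  → actuator none
tick 3:
  layer 0 (dock) active — direct: (2, -1)
  layer 1 (halt) idle — unchanged: (2, -1)
  layer 2 (cruise) idle — unchanged: (2, -1)
  layer 3 (align_heading) active — inhibits: none
  layer 4 (recharge) idle — unchanged: none
  → actuator none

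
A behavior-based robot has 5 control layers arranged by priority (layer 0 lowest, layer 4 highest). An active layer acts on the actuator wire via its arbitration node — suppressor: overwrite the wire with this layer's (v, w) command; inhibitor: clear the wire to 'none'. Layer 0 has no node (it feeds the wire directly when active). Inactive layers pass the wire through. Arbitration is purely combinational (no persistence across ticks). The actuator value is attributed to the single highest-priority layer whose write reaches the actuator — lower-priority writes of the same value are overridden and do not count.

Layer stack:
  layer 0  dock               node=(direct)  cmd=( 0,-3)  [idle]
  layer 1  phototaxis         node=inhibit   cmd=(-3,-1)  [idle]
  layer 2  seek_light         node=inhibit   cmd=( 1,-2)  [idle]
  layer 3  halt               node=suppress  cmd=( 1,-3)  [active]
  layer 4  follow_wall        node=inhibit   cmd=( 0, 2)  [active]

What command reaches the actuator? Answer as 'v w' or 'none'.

none

[0] dock off; wire := none
[1] phototaxis off; pass none
[2] seek_light off; pass none
[3] halt on (suppress); wire := (1, -3)
[4] follow_wall on (inhibit); wire := none
output none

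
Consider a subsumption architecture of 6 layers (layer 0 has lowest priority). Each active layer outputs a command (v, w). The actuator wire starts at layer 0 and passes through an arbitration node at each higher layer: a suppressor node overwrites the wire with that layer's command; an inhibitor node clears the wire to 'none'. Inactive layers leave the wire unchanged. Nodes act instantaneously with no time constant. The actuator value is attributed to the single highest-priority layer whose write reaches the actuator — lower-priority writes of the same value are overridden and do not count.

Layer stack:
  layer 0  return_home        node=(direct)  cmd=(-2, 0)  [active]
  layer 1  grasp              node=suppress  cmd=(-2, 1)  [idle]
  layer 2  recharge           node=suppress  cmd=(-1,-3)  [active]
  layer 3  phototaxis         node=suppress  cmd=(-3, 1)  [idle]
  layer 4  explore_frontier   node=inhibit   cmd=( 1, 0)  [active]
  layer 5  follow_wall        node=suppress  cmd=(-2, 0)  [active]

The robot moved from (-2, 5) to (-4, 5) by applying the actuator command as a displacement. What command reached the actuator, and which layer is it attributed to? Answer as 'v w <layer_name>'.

displacement = (-4, 5) − (-2, 5) = (-2, 0)
[0] return_home on; wire := (-2, 0)
[1] grasp off; pass (-2, 0)
[2] recharge on (suppress); wire := (-1, -3)
[3] phototaxis off; pass (-1, -3)
[4] explore_frontier on (inhibit); wire := none
[5] follow_wall on (suppress); wire := (-2, 0)
output (-2, 0) — from layer 5 (follow_wall)

-2 0 follow_wall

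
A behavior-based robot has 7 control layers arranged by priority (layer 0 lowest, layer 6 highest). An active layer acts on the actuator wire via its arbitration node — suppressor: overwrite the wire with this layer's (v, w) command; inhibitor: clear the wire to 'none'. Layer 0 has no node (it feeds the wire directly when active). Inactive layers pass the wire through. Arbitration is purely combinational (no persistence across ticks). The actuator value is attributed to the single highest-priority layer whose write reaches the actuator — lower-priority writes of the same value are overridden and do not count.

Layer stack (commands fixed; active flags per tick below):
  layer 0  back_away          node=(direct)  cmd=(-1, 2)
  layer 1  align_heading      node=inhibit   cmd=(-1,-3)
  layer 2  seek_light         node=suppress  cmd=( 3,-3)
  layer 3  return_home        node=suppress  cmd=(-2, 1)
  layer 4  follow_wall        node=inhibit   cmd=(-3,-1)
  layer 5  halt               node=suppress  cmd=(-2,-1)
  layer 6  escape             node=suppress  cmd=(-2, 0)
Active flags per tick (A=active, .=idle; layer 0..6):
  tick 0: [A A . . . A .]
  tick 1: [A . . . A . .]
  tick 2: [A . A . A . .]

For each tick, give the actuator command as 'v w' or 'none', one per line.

tick 0:
  L0 back_away: active, feeds wire = (-1, 2)
  L1 align_heading: active, inhibitor → wire = none
  L2 seek_light: idle → wire stays none
  L3 return_home: idle → wire stays none
  L4 follow_wall: idle → wire stays none
  L5 halt: active, suppressor → wire = (-2, -1)
  L6 escape: idle → wire stays (-2, -1)
  actuator = (-2, -1)
tick 1:
  L0 back_away: active, feeds wire = (-1, 2)
  L1 align_heading: idle → wire stays (-1, 2)
  L2 seek_light: idle → wire stays (-1, 2)
  L3 return_home: idle → wire stays (-1, 2)
  L4 follow_wall: active, inhibitor → wire = none
  L5 halt: idle → wire stays none
  L6 escape: idle → wire stays none
  actuator = none
tick 2:
  L0 back_away: active, feeds wire = (-1, 2)
  L1 align_heading: idle → wire stays (-1, 2)
  L2 seek_light: active, suppressor → wire = (3, -3)
  L3 return_home: idle → wire stays (3, -3)
  L4 follow_wall: active, inhibitor → wire = none
  L5 halt: idle → wire stays none
  L6 escape: idle → wire stays none
  actuator = none

-2 -1
none
none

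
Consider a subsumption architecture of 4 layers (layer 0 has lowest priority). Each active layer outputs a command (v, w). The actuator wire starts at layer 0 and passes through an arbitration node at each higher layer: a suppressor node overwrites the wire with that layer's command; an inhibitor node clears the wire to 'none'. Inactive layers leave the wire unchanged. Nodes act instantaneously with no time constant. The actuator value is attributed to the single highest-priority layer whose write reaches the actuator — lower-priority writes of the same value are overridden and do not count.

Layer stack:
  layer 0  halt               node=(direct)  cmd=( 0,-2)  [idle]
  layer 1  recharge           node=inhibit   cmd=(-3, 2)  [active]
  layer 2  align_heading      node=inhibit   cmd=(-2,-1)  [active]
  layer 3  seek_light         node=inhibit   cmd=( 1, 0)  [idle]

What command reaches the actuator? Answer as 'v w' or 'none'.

L0 halt: idle → wire = none
L1 recharge: active, inhibitor → wire = none
L2 align_heading: active, inhibitor → wire = none
L3 seek_light: idle → wire stays none
actuator = none

none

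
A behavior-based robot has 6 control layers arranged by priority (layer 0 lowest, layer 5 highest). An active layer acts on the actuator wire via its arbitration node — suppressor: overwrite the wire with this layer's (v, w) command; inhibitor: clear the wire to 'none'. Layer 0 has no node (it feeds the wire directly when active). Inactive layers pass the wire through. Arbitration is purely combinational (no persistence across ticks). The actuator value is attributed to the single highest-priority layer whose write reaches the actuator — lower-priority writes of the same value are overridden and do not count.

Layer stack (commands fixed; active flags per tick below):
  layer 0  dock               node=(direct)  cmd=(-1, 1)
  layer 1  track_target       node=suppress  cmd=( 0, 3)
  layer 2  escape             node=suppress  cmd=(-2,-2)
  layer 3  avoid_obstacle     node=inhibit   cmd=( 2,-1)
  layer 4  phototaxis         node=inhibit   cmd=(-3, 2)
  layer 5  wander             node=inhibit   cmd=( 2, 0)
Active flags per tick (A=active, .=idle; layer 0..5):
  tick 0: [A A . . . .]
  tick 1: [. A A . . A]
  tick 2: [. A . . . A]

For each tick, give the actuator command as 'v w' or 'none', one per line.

0 3
none
none

tick 0:
  L0 dock: active, feeds wire = (-1, 1)
  L1 track_target: active, suppressor → wire = (0, 3)
  L2 escape: idle → wire stays (0, 3)
  L3 avoid_obstacle: idle → wire stays (0, 3)
  L4 phototaxis: idle → wire stays (0, 3)
  L5 wander: idle → wire stays (0, 3)
  actuator = (0, 3)
tick 1:
  L0 dock: idle → wire = none
  L1 track_target: active, suppressor → wire = (0, 3)
  L2 escape: active, suppressor → wire = (-2, -2)
  L3 avoid_obstacle: idle → wire stays (-2, -2)
  L4 phototaxis: idle → wire stays (-2, -2)
  L5 wander: active, inhibitor → wire = none
  actuator = none
tick 2:
  L0 dock: idle → wire = none
  L1 track_target: active, suppressor → wire = (0, 3)
  L2 escape: idle → wire stays (0, 3)
  L3 avoid_obstacle: idle → wire stays (0, 3)
  L4 phototaxis: idle → wire stays (0, 3)
  L5 wander: active, inhibitor → wire = none
  actuator = none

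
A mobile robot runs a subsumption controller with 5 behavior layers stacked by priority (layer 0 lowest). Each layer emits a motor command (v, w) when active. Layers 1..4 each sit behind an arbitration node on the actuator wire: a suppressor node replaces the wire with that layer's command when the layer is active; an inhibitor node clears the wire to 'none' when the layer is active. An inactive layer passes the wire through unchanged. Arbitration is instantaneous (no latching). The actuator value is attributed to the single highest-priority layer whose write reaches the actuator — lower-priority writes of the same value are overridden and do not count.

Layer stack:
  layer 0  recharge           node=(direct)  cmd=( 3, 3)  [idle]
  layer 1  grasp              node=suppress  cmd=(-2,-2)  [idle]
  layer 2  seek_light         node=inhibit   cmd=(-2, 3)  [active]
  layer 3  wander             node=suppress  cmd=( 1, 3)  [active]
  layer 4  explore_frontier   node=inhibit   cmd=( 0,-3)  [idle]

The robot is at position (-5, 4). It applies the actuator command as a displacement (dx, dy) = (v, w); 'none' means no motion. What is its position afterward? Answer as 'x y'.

layer 0 (recharge) idle — none
layer 1 (grasp) idle — unchanged: none
layer 2 (seek_light) active — inhibits: none
layer 3 (wander) active — suppresses: (1, 3)
layer 4 (explore_frontier) idle — unchanged: (1, 3)
→ actuator (1, 3)
position: (-5, 4) + (1, 3) = (-4, 7)

-4 7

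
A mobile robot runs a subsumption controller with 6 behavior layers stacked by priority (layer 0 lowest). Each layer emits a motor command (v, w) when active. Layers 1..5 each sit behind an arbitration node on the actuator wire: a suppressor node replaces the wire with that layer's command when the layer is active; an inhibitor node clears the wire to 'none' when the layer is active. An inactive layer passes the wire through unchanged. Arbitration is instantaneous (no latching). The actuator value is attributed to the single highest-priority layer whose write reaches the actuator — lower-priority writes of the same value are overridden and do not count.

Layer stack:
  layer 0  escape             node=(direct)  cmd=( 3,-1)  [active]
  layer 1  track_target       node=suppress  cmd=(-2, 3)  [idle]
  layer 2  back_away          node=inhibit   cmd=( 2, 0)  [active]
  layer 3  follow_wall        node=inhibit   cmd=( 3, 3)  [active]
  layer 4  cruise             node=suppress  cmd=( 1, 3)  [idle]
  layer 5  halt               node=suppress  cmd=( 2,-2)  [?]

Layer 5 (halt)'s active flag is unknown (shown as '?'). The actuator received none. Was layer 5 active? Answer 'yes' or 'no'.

If layer 5 is active=yes:
  actuator would be (2, -2)
If layer 5 is active=no:
  actuator would be none
Observed none, so layer 5 was idle.

no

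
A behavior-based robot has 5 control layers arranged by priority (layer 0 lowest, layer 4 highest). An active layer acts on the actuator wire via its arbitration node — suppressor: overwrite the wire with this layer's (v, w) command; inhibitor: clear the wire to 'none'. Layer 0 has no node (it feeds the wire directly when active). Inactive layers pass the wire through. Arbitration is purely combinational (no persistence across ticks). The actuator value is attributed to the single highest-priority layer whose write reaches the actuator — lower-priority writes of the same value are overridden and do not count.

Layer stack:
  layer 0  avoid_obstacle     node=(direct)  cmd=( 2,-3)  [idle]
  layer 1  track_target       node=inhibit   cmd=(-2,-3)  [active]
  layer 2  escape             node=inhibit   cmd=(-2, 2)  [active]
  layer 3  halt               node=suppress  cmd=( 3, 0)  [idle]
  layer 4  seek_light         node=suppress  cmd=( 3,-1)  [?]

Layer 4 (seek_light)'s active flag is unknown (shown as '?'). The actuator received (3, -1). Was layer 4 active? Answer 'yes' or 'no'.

If layer 4 is active=yes:
  actuator would be (3, -1)
If layer 4 is active=no:
  actuator would be none
Observed (3, -1), so layer 4 was active.

yes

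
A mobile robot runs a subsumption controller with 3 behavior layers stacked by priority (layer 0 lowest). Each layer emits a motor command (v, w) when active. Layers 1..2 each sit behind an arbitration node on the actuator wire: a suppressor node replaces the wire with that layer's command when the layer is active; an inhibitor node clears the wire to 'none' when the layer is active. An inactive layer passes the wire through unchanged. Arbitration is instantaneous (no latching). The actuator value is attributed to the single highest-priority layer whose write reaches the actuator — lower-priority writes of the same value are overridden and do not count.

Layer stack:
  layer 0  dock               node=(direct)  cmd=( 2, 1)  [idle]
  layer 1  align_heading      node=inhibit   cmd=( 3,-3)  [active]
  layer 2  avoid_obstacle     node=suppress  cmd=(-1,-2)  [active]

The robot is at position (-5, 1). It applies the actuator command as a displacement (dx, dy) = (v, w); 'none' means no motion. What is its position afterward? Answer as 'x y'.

[0] dock off; wire := none
[1] align_heading on (inhibit); wire := none
[2] avoid_obstacle on (suppress); wire := (-1, -2)
output (-1, -2)
position: (-5, 1) + (-1, -2) = (-6, -1)

-6 -1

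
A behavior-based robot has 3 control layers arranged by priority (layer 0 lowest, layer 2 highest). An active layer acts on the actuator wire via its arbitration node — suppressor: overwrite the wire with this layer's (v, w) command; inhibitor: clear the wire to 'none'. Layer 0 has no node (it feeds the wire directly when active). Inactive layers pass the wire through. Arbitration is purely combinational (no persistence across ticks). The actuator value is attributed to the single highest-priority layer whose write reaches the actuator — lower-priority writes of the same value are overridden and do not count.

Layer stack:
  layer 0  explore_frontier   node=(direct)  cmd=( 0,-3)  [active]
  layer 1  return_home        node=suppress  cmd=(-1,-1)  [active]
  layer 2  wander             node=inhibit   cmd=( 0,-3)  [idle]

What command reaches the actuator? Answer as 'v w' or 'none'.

-1 -1

layer 0 (explore_frontier) active — direct: (0, -3)
layer 1 (return_home) active — suppresses: (-1, -1)
layer 2 (wander) idle — unchanged: (-1, -1)
→ actuator (-1, -1)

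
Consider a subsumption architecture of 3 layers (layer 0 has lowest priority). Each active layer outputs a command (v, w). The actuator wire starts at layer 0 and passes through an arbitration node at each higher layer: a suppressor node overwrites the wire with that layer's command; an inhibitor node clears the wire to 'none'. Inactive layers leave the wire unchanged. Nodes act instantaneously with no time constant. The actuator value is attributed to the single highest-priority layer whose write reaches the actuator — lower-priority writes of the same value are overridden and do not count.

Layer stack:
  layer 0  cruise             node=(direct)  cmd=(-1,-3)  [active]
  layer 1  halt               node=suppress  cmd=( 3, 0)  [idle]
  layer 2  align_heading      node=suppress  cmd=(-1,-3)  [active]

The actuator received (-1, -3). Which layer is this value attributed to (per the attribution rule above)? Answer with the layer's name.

align_heading

layer 0 (cruise) active — direct: (-1, -3)
layer 1 (halt) idle — unchanged: (-1, -3)
layer 2 (align_heading) active — suppresses: (-1, -3)
→ actuator (-1, -3)
last writer: layer 2 = align_heading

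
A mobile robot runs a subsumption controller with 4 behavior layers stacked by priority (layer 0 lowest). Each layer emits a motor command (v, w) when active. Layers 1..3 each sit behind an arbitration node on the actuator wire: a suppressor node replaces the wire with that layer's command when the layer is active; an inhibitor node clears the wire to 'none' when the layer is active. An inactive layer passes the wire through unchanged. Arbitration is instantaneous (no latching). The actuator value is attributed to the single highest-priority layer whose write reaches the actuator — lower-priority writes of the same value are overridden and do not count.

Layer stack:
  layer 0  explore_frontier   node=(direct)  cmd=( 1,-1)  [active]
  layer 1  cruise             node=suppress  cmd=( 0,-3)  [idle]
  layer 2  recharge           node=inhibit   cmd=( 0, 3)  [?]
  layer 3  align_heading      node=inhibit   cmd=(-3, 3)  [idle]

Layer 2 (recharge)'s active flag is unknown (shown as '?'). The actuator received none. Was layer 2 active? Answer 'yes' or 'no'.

yes

If layer 2 is active=yes:
  actuator would be none
If layer 2 is active=no:
  actuator would be (1, -1)
Observed none, so layer 2 was active.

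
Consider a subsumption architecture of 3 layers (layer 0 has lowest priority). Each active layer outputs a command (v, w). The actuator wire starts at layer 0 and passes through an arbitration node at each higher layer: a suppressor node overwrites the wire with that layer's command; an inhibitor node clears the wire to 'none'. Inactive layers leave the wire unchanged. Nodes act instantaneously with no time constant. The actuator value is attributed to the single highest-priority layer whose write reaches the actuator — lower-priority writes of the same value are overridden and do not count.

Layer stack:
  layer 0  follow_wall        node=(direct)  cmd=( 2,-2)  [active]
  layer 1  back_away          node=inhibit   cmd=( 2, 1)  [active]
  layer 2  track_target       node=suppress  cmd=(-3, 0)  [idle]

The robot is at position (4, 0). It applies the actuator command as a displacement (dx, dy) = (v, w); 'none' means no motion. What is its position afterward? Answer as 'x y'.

4 0

layer 0 (follow_wall) active — direct: (2, -2)
layer 1 (back_away) active — inhibits: none
layer 2 (track_target) idle — unchanged: none
→ actuator none
position: (4, 0) + none = (4, 0)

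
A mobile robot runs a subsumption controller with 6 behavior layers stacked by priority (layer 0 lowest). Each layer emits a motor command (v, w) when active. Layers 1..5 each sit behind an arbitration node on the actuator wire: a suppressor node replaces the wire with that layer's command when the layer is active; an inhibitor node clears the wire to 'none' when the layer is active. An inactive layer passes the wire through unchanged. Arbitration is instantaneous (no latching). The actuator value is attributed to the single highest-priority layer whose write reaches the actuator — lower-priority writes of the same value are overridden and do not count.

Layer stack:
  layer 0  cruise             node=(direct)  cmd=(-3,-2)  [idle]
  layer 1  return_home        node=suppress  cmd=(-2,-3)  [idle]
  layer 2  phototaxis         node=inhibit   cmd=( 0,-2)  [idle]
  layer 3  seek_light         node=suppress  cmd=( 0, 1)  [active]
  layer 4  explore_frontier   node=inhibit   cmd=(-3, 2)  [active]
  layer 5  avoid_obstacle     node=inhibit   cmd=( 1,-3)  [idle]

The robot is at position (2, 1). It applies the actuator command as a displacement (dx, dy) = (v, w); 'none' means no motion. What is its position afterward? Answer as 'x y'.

L0 cruise: idle → wire = none
L1 return_home: idle → wire stays none
L2 phototaxis: idle → wire stays none
L3 seek_light: active, suppressor → wire = (0, 1)
L4 explore_frontier: active, inhibitor → wire = none
L5 avoid_obstacle: idle → wire stays none
actuator = none
position: (2, 1) + none = (2, 1)

2 1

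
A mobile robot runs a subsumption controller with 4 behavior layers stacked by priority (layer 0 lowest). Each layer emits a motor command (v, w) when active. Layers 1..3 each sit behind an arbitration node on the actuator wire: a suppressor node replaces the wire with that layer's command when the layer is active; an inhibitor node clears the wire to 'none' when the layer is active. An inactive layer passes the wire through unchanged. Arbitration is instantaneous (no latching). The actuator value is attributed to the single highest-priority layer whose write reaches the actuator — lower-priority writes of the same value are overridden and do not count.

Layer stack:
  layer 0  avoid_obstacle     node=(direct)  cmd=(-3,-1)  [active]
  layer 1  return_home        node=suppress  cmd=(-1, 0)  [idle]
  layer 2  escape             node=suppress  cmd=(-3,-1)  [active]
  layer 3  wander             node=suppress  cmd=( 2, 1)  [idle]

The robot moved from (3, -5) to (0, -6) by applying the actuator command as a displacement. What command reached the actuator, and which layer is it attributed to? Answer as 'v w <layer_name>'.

displacement = (0, -6) − (3, -5) = (-3, -1)
L0 avoid_obstacle: active, feeds wire = (-3, -1)
L1 return_home: idle → wire stays (-3, -1)
L2 escape: active, suppressor → wire = (-3, -1)
L3 wander: idle → wire stays (-3, -1)
actuator = (-3, -1) — from layer 2 (escape)

-3 -1 escape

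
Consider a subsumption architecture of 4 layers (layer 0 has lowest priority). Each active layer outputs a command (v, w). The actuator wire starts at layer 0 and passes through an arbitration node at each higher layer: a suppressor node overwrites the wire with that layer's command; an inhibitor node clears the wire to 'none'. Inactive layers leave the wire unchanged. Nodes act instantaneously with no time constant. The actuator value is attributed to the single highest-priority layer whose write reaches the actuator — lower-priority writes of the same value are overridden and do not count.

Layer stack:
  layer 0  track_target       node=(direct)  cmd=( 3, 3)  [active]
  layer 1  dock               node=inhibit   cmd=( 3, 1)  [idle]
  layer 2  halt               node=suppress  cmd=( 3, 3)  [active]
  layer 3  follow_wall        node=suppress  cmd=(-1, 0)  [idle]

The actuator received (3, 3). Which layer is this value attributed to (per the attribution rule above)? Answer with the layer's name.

L0 track_target: active, feeds wire = (3, 3)
L1 dock: idle → wire stays (3, 3)
L2 halt: active, suppressor → wire = (3, 3)
L3 follow_wall: idle → wire stays (3, 3)
actuator = (3, 3)
last writer: layer 2 = halt

halt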